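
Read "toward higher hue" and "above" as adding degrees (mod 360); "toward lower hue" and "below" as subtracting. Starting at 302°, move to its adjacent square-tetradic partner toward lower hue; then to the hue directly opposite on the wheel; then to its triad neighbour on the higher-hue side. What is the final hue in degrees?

302 − 90 = 212°   (square ↓)
212 + 180 = 392 → 392 − 360 = 32°   (complement)
32 + 120 = 152°   (triadic ↑)

152°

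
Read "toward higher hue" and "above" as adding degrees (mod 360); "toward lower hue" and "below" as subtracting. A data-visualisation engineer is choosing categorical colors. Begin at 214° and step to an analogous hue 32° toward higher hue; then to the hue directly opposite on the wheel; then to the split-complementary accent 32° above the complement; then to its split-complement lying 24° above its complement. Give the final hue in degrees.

122°

analog 32° ↑ +32°: 214 + 32 = 246°
complement +180°: 246 + 180 = 426 → 426 − 360 = 66°
split-comp 32° ↑ +212°: 66 + 212 = 278°
split-comp 24° ↑ +204°: 278 + 204 = 482 → 482 − 360 = 122°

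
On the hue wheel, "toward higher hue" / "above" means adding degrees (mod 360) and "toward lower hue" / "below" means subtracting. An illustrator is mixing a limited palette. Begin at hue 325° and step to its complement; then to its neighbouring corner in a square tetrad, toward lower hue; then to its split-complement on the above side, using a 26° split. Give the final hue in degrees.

+180° (complement): 325 + 180 = 505 → 505 − 360 = 145°
−90° (square ↓): 145 − 90 = 55°
+206° (split-comp 26° ↑): 55 + 206 = 261°

261°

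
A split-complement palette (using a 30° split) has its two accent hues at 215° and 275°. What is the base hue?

65°

The accents sit 30° either side of the complement, so the complement is their short-arc midpoint on the wheel.
Short-arc midpoint of 215° and 275°: 245°.
Base is 180° from the complement: 245 − 180 = 65°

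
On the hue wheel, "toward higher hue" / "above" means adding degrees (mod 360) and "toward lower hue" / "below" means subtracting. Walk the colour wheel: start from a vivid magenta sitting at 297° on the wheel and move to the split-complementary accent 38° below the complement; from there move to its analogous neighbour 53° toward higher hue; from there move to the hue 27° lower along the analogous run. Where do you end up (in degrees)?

+142° (split-comp 38° ↓): 297 + 142 = 439 → 439 − 360 = 79°
+53° (analog 53° ↑): 79 + 53 = 132°
−27° (analog 27° ↓): 132 − 27 = 105°

105°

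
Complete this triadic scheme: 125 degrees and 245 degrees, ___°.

A triad places three hues 120° apart.
The full set through 125° is {5°, 125°, 245°}.
Given {125°, 245°}, the missing hue is 5°.

5°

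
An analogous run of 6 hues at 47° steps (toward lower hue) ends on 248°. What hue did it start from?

123°

5 steps of 47° (toward lower hue) give a net shift of −235°.
Start = end − shift: 248 + 235 = 483 → 483 − 360 = 123°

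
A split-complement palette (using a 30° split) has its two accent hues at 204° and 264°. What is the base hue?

54°

The accents sit 30° either side of the complement, so the complement is their short-arc midpoint on the wheel.
Short-arc midpoint of 204° and 264°: 234°.
Base is 180° from the complement: 234 − 180 = 54°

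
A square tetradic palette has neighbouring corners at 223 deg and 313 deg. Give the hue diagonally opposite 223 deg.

A square tetradic scheme places four hues 90° apart; opposite corners are 180° apart.
223 + 180 = 403 → 403 − 360 = 43°

43°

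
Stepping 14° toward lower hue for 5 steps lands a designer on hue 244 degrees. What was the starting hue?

314°

5 steps of 14° (toward lower hue) give a net shift of −70°.
Start = end − shift: 244 + 70 = 314°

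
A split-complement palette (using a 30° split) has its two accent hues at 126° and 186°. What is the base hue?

The accents sit 30° either side of the complement, so the complement is their short-arc midpoint on the wheel.
Short-arc midpoint of 126° and 186°: 156°.
Base is 180° from the complement: 156 − 180 = -24 → -24 + 360 = 336°

336°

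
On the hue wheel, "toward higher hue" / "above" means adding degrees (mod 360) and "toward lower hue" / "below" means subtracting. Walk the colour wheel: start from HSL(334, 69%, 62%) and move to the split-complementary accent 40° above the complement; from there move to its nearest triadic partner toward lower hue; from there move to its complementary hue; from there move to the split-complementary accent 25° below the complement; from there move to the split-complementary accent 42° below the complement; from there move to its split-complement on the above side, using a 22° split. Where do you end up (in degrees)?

334 + 220 = 554 → 554 − 360 = 194°   (split-comp 40° ↑)
194 − 120 = 74°   (triadic ↓)
74 + 180 = 254°   (complement)
254 + 155 = 409 → 409 − 360 = 49°   (split-comp 25° ↓)
49 + 138 = 187°   (split-comp 42° ↓)
187 + 202 = 389 → 389 − 360 = 29°   (split-comp 22° ↑)

29°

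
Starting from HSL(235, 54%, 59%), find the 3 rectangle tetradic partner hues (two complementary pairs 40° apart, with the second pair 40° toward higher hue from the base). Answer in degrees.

275°, 55° and 95°

A rectangular tetradic uses two complementary pairs 40° apart: offsets 0°, 40°, 180°, 220°.
235 + 40 = 275°
235 + 180 = 415 → 415 − 360 = 55°
235 + 220 = 455 → 455 − 360 = 95°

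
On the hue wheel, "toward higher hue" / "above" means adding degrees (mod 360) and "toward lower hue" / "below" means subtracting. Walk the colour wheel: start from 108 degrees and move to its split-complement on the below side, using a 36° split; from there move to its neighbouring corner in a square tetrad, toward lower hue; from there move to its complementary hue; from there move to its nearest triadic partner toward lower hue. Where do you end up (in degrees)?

+144° (split-comp 36° ↓): 108 + 144 = 252°
−90° (square ↓): 252 − 90 = 162°
+180° (complement): 162 + 180 = 342°
−120° (triadic ↓): 342 − 120 = 222°

222°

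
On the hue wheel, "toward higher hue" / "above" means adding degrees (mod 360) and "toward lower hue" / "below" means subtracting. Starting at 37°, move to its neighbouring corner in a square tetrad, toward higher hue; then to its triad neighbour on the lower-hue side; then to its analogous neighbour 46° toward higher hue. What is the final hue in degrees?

53°

37 + 90 = 127°   (square ↑)
127 − 120 = 7°   (triadic ↓)
7 + 46 = 53°   (analog 46° ↑)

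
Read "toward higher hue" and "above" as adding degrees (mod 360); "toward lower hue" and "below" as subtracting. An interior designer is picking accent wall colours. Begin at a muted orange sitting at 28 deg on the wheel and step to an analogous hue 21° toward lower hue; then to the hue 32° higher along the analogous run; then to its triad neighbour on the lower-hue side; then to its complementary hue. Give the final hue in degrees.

analog 21° ↓ −21°: 28 − 21 = 7°
analog 32° ↑ +32°: 7 + 32 = 39°
triadic ↓ −120°: 39 − 120 = -81 → -81 + 360 = 279°
complement +180°: 279 + 180 = 459 → 459 − 360 = 99°

99°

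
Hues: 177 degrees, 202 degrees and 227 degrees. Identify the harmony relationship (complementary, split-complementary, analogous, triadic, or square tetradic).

Sort the hues: 177°, 202°, 227°.
Successive gaps around the wheel: 25°, 25°, 310°.
A run of hues at equal small steps (25°) with one large closing gap is an analogous group.

analogous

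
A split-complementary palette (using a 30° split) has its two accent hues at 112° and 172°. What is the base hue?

322°

The accents sit 30° either side of the complement, so the complement is their short-arc midpoint on the wheel.
Short-arc midpoint of 112° and 172°: 142°.
Base is 180° from the complement: 142 − 180 = -38 → -38 + 360 = 322°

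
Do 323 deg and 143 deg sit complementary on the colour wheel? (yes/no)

Angular distance: |323 − 143| = 180 = 180°.
Complementary requires 180°.

yes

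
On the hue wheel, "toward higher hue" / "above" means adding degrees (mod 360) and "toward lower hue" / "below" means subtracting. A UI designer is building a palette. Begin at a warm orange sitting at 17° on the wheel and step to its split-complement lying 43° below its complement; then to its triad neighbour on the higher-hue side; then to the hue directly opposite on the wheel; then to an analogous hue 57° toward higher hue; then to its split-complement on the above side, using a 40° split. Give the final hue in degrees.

17 + 137 = 154°   (split-comp 43° ↓)
154 + 120 = 274°   (triadic ↑)
274 + 180 = 454 → 454 − 360 = 94°   (complement)
94 + 57 = 151°   (analog 57° ↑)
151 + 220 = 371 → 371 − 360 = 11°   (split-comp 40° ↑)

11°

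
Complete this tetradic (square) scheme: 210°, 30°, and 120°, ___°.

A square tetradic scheme places four hues every 90°.
The full set through 30° is {30°, 120°, 210°, 300°}.
Given {30°, 120°, 210°}, the missing hue is 300°.

300°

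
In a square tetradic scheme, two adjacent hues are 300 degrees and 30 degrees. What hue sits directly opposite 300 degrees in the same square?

A square tetradic scheme places four hues 90° apart; opposite corners are 180° apart.
300 + 180 = 480 → 480 − 360 = 120°

120°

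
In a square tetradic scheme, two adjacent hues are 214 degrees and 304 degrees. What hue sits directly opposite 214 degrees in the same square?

34°

A square tetradic scheme places four hues 90° apart; opposite corners are 180° apart.
214 + 180 = 394 → 394 − 360 = 34°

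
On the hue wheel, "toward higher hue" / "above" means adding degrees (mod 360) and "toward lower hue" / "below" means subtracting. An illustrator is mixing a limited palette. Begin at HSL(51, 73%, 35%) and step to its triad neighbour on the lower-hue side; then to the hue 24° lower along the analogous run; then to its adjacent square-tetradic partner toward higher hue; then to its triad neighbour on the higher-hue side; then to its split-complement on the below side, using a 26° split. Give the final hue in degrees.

271°

51 − 120 = -69 → -69 + 360 = 291°   (triadic ↓)
291 − 24 = 267°   (analog 24° ↓)
267 + 90 = 357°   (square ↑)
357 + 120 = 477 → 477 − 360 = 117°   (triadic ↑)
117 + 154 = 271°   (split-comp 26° ↓)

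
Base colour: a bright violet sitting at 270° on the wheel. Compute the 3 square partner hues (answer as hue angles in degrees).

0°, 90°, and 180°

A square tetradic scheme places four hues every 90°.
270 + 90 = 360 → 360 − 360 = 0°
270 + 180 = 450 → 450 − 360 = 90°
270 + 270 = 540 → 540 − 360 = 180°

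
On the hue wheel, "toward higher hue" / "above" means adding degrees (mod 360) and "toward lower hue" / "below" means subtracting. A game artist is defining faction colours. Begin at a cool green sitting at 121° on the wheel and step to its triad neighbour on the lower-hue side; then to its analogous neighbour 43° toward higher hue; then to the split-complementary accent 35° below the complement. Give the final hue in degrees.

triadic ↓ −120°: 121 − 120 = 1°
analog 43° ↑ +43°: 1 + 43 = 44°
split-comp 35° ↓ +145°: 44 + 145 = 189°

189°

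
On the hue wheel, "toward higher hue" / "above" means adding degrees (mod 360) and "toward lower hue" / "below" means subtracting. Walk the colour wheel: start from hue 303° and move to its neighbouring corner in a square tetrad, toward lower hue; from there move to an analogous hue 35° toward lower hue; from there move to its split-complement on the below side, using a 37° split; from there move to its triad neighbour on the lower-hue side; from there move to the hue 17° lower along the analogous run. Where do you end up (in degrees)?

184°

square ↓ −90°: 303 − 90 = 213°
analog 35° ↓ −35°: 213 − 35 = 178°
split-comp 37° ↓ +143°: 178 + 143 = 321°
triadic ↓ −120°: 321 − 120 = 201°
analog 17° ↓ −17°: 201 − 17 = 184°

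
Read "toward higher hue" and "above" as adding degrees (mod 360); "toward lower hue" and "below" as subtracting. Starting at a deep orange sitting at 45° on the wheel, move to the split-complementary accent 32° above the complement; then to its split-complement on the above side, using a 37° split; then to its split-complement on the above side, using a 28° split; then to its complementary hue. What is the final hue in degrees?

142°

split-comp 32° ↑ +212°: 45 + 212 = 257°
split-comp 37° ↑ +217°: 257 + 217 = 474 → 474 − 360 = 114°
split-comp 28° ↑ +208°: 114 + 208 = 322°
complement +180°: 322 + 180 = 502 → 502 − 360 = 142°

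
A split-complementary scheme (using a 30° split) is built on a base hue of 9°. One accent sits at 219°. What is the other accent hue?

Split-complementary hues sit 30° either side of the complement.
Complement of the base 9°: 9 + 180 = 189°
The given accent 219° is 30° one side of 189°; the other accent sits 30° the other side: 189 − 30 = 159°

159°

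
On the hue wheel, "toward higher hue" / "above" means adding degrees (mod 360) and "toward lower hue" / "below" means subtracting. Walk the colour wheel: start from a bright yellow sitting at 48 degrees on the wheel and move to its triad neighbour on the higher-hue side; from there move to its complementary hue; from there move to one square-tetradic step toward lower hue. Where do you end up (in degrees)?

48 + 120 = 168°   (triadic ↑)
168 + 180 = 348°   (complement)
348 − 90 = 258°   (square ↓)

258°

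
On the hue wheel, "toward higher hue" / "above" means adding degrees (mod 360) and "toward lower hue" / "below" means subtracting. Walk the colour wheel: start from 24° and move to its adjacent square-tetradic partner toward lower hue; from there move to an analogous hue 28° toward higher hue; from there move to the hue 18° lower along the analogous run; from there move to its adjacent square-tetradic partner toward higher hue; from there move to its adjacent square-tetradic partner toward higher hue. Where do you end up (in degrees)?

24 − 90 = -66 → -66 + 360 = 294°   (square ↓)
294 + 28 = 322°   (analog 28° ↑)
322 − 18 = 304°   (analog 18° ↓)
304 + 90 = 394 → 394 − 360 = 34°   (square ↑)
34 + 90 = 124°   (square ↑)

124°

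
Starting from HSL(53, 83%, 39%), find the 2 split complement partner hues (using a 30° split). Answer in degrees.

Complement of 53°: 53 + 180 = 233°
233 − 30 = 203°
233 + 30 = 263°

203° and 263°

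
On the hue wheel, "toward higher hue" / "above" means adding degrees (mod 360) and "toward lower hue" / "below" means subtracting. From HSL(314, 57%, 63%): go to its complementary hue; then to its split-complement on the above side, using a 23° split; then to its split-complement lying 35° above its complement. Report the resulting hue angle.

complement +180°: 314 + 180 = 494 → 494 − 360 = 134°
split-comp 23° ↑ +203°: 134 + 203 = 337°
split-comp 35° ↑ +215°: 337 + 215 = 552 → 552 − 360 = 192°

192°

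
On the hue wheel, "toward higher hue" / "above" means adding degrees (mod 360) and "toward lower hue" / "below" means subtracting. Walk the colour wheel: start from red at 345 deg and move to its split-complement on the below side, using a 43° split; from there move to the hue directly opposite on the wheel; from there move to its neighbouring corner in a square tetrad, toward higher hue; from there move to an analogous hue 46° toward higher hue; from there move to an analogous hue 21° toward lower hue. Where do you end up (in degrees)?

split-comp 43° ↓ +137°: 345 + 137 = 482 → 482 − 360 = 122°
complement +180°: 122 + 180 = 302°
square ↑ +90°: 302 + 90 = 392 → 392 − 360 = 32°
analog 46° ↑ +46°: 32 + 46 = 78°
analog 21° ↓ −21°: 78 − 21 = 57°

57°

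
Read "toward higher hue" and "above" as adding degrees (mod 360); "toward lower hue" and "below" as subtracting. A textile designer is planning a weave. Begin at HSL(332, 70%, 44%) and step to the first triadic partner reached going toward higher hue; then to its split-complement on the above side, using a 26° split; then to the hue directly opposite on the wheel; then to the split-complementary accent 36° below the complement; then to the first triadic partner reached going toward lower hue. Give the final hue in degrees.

332 + 120 = 452 → 452 − 360 = 92°   (triadic ↑)
92 + 206 = 298°   (split-comp 26° ↑)
298 + 180 = 478 → 478 − 360 = 118°   (complement)
118 + 144 = 262°   (split-comp 36° ↓)
262 − 120 = 142°   (triadic ↓)

142°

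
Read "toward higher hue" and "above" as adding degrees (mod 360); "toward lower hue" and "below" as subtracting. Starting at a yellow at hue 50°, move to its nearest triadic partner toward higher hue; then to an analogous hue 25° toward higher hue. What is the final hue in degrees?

50 + 120 = 170°   (triadic ↑)
170 + 25 = 195°   (analog 25° ↑)

195°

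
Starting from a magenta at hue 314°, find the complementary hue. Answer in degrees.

134°

The complement sits 180° across the wheel.
314 + 180 = 494 → 494 − 360 = 134°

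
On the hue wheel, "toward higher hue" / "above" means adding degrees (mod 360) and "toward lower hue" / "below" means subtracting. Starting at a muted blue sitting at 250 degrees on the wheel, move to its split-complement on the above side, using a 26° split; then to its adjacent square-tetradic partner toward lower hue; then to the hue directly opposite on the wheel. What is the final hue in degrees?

186°

250 + 206 = 456 → 456 − 360 = 96°   (split-comp 26° ↑)
96 − 90 = 6°   (square ↓)
6 + 180 = 186°   (complement)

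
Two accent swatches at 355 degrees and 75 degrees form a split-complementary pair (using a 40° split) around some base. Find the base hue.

The accents sit 40° either side of the complement, so the complement is their short-arc midpoint on the wheel.
Short-arc midpoint of 355° and 75°: 35°.
Base is 180° from the complement: 35 − 180 = -145 → -145 + 360 = 215°

215°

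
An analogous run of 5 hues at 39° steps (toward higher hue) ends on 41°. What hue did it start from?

245°

4 steps of 39° (toward higher hue) give a net shift of +156°.
Start = end − shift: 41 − 156 = -115 → -115 + 360 = 245°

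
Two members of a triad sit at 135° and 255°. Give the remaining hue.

15°

A triad spaces three hues 120° apart.
The full set is {15°, 135°, 255°}.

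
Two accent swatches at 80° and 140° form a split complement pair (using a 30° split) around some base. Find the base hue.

290°

The accents sit 30° either side of the complement, so the complement is their short-arc midpoint on the wheel.
Short-arc midpoint of 80° and 140°: 110°.
Base is 180° from the complement: 110 − 180 = -70 → -70 + 360 = 290°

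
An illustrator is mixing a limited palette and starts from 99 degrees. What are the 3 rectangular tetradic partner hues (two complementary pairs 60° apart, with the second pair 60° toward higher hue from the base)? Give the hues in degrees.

A rectangular tetradic uses two complementary pairs 60° apart: offsets 0°, 60°, 180°, 240°.
99 + 60 = 159°
99 + 180 = 279°
99 + 240 = 339°

159°, 279° and 339°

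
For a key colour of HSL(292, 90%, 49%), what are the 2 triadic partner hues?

A triad places three hues 120° apart.
292 + 120 = 412 → 412 − 360 = 52°
292 + 240 = 532 → 532 − 360 = 172°

52° and 172°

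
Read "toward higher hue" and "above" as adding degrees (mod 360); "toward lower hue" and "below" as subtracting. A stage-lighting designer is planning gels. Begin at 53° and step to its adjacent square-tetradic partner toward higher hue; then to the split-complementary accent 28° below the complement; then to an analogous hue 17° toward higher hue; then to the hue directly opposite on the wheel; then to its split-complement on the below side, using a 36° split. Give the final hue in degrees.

+90° (square ↑): 53 + 90 = 143°
+152° (split-comp 28° ↓): 143 + 152 = 295°
+17° (analog 17° ↑): 295 + 17 = 312°
+180° (complement): 312 + 180 = 492 → 492 − 360 = 132°
+144° (split-comp 36° ↓): 132 + 144 = 276°

276°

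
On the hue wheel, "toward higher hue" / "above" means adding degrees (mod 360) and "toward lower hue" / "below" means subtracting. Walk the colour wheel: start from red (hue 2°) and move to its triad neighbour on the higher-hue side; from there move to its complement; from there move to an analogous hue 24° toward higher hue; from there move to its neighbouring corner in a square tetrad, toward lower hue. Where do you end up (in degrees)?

236°

triadic ↑ +120°: 2 + 120 = 122°
complement +180°: 122 + 180 = 302°
analog 24° ↑ +24°: 302 + 24 = 326°
square ↓ −90°: 326 − 90 = 236°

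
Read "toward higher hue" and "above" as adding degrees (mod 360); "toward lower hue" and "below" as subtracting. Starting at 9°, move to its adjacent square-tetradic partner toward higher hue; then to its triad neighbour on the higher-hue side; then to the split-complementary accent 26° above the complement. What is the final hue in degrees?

65°

square ↑ +90°: 9 + 90 = 99°
triadic ↑ +120°: 99 + 120 = 219°
split-comp 26° ↑ +206°: 219 + 206 = 425 → 425 − 360 = 65°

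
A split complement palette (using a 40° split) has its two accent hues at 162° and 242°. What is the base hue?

22°

The accents sit 40° either side of the complement, so the complement is their short-arc midpoint on the wheel.
Short-arc midpoint of 162° and 242°: 202°.
Base is 180° from the complement: 202 − 180 = 22°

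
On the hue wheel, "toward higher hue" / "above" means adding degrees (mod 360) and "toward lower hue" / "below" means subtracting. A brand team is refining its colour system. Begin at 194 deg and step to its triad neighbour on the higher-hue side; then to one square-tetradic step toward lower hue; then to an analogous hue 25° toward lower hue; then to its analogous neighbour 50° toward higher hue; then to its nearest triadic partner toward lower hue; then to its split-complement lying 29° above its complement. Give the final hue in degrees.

+120° (triadic ↑): 194 + 120 = 314°
−90° (square ↓): 314 − 90 = 224°
−25° (analog 25° ↓): 224 − 25 = 199°
+50° (analog 50° ↑): 199 + 50 = 249°
−120° (triadic ↓): 249 − 120 = 129°
+209° (split-comp 29° ↑): 129 + 209 = 338°

338°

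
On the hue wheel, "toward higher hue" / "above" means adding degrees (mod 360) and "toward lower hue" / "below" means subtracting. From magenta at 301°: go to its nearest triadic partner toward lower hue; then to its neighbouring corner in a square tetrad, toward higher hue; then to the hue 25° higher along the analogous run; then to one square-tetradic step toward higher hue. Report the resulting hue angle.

−120° (triadic ↓): 301 − 120 = 181°
+90° (square ↑): 181 + 90 = 271°
+25° (analog 25° ↑): 271 + 25 = 296°
+90° (square ↑): 296 + 90 = 386 → 386 − 360 = 26°

26°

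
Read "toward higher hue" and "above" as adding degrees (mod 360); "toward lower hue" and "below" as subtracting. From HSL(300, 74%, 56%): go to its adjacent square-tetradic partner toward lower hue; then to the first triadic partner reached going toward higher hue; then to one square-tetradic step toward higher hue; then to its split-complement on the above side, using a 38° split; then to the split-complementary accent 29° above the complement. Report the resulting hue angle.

−90° (square ↓): 300 − 90 = 210°
+120° (triadic ↑): 210 + 120 = 330°
+90° (square ↑): 330 + 90 = 420 → 420 − 360 = 60°
+218° (split-comp 38° ↑): 60 + 218 = 278°
+209° (split-comp 29° ↑): 278 + 209 = 487 → 487 − 360 = 127°

127°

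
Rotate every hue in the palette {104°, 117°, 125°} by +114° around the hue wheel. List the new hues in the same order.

104 + 114 = 218°
117 + 114 = 231°
125 + 114 = 239°

218°, 231°, 239°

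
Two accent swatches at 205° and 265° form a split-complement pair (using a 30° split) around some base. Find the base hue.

55°

The accents sit 30° either side of the complement, so the complement is their short-arc midpoint on the wheel.
Short-arc midpoint of 205° and 265°: 235°.
Base is 180° from the complement: 235 − 180 = 55°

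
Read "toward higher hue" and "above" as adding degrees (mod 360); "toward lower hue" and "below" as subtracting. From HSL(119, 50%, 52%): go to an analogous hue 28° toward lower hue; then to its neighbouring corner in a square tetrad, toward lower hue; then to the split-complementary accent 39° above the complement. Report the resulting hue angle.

220°

analog 28° ↓ −28°: 119 − 28 = 91°
square ↓ −90°: 91 − 90 = 1°
split-comp 39° ↑ +219°: 1 + 219 = 220°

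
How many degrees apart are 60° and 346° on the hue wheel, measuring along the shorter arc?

|60 − 346| = 286.
The shorter arc is 360 − 286 = 74°.

74°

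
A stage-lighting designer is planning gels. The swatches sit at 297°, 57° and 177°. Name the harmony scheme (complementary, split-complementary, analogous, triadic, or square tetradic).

triadic

Sort the hues: 57°, 177°, 297°.
Successive gaps around the wheel: 120°, 120°, 120°.
Three hues equally spaced 120° apart form a triad.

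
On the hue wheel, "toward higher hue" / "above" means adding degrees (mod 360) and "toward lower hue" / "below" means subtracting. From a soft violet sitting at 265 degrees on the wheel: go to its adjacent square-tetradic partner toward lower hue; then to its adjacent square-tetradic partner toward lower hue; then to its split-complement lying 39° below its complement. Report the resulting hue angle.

−90° (square ↓): 265 − 90 = 175°
−90° (square ↓): 175 − 90 = 85°
+141° (split-comp 39° ↓): 85 + 141 = 226°

226°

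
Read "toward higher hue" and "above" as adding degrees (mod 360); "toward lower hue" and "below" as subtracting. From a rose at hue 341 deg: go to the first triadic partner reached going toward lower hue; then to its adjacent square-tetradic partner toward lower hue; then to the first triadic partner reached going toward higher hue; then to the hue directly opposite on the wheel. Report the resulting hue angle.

−120° (triadic ↓): 341 − 120 = 221°
−90° (square ↓): 221 − 90 = 131°
+120° (triadic ↑): 131 + 120 = 251°
+180° (complement): 251 + 180 = 431 → 431 − 360 = 71°

71°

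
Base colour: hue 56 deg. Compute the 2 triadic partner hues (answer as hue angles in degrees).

176° and 296°

A triad places three hues 120° apart.
56 + 120 = 176°
56 + 240 = 296°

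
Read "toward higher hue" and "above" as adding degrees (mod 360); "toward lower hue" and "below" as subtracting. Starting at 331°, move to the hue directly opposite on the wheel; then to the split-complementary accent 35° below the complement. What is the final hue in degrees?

296°

+180° (complement): 331 + 180 = 511 → 511 − 360 = 151°
+145° (split-comp 35° ↓): 151 + 145 = 296°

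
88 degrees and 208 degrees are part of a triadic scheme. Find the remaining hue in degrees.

A triad places three hues 120° apart.
The full set through 88° is {88°, 208°, 328°}.
Given {88°, 208°}, the missing hue is 328°.

328°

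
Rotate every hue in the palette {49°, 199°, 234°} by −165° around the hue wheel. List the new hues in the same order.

49 − 165 = -116 → -116 + 360 = 244°
199 − 165 = 34°
234 − 165 = 69°

244°, 34°, 69°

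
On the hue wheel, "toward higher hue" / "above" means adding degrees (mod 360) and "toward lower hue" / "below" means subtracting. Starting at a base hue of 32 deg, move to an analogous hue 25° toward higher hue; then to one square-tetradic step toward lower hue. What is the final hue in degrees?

+25° (analog 25° ↑): 32 + 25 = 57°
−90° (square ↓): 57 − 90 = -33 → -33 + 360 = 327°

327°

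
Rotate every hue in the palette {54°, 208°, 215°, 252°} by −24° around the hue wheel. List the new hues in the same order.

54 − 24 = 30°
208 − 24 = 184°
215 − 24 = 191°
252 − 24 = 228°

30°, 184°, 191°, 228°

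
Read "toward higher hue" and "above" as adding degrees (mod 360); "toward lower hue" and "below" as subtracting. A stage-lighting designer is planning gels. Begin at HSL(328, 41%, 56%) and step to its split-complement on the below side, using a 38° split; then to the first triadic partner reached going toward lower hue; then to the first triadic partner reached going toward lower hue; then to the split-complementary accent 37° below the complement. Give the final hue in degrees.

+142° (split-comp 38° ↓): 328 + 142 = 470 → 470 − 360 = 110°
−120° (triadic ↓): 110 − 120 = -10 → -10 + 360 = 350°
−120° (triadic ↓): 350 − 120 = 230°
+143° (split-comp 37° ↓): 230 + 143 = 373 → 373 − 360 = 13°

13°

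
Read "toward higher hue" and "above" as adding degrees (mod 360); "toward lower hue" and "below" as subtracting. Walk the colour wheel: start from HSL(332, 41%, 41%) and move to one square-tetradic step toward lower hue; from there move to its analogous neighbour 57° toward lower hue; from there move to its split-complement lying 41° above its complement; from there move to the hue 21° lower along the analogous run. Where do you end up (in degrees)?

25°

−90° (square ↓): 332 − 90 = 242°
−57° (analog 57° ↓): 242 − 57 = 185°
+221° (split-comp 41° ↑): 185 + 221 = 406 → 406 − 360 = 46°
−21° (analog 21° ↓): 46 − 21 = 25°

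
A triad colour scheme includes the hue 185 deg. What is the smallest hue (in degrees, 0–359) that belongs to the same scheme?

65°

A triad places three hues 120° apart.
The full set through 185° is {65°, 185°, 305°}.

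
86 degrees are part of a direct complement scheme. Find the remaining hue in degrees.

The complement sits 180° across the wheel.
The full set through 86° is {86°, 266°}.
Given {86°}, the missing hue is 266°.

266°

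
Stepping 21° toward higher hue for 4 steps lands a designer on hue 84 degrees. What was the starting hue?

0°

4 steps of 21° (toward higher hue) give a net shift of +84°.
Start = end − shift: 84 − 84 = 0°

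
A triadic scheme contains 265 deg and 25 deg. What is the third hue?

145°

A triad spaces three hues 120° apart.
The full set is {25°, 145°, 265°}.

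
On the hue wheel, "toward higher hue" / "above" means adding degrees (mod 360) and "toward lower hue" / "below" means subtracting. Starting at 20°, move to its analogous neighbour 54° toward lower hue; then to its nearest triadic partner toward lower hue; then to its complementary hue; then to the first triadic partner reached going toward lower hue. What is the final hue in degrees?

−54° (analog 54° ↓): 20 − 54 = -34 → -34 + 360 = 326°
−120° (triadic ↓): 326 − 120 = 206°
+180° (complement): 206 + 180 = 386 → 386 − 360 = 26°
−120° (triadic ↓): 26 − 120 = -94 → -94 + 360 = 266°

266°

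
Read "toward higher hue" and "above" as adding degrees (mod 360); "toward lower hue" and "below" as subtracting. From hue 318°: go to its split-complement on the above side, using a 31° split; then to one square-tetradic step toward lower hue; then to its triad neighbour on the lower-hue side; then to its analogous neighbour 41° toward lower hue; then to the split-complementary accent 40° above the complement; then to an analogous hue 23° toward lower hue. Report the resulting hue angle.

318 + 211 = 529 → 529 − 360 = 169°   (split-comp 31° ↑)
169 − 90 = 79°   (square ↓)
79 − 120 = -41 → -41 + 360 = 319°   (triadic ↓)
319 − 41 = 278°   (analog 41° ↓)
278 + 220 = 498 → 498 − 360 = 138°   (split-comp 40° ↑)
138 − 23 = 115°   (analog 23° ↓)

115°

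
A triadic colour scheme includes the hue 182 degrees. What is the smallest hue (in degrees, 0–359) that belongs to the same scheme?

62°

A triad places three hues 120° apart.
The full set through 182° is {62°, 182°, 302°}.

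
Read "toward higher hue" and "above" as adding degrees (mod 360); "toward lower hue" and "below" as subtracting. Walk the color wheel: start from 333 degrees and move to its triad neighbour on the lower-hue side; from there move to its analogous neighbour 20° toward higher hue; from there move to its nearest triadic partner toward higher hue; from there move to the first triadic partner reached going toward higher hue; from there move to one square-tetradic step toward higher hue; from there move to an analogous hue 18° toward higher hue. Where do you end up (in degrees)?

333 − 120 = 213°   (triadic ↓)
213 + 20 = 233°   (analog 20° ↑)
233 + 120 = 353°   (triadic ↑)
353 + 120 = 473 → 473 − 360 = 113°   (triadic ↑)
113 + 90 = 203°   (square ↑)
203 + 18 = 221°   (analog 18° ↑)

221°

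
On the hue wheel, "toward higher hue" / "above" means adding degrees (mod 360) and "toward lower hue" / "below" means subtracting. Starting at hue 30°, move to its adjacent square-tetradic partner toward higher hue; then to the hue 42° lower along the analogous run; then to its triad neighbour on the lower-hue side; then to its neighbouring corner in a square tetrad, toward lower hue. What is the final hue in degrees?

+90° (square ↑): 30 + 90 = 120°
−42° (analog 42° ↓): 120 − 42 = 78°
−120° (triadic ↓): 78 − 120 = -42 → -42 + 360 = 318°
−90° (square ↓): 318 − 90 = 228°

228°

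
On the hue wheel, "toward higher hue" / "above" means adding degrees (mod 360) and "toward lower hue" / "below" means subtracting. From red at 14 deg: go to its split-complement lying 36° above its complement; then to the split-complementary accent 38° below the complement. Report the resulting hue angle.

14 + 216 = 230°   (split-comp 36° ↑)
230 + 142 = 372 → 372 − 360 = 12°   (split-comp 38° ↓)

12°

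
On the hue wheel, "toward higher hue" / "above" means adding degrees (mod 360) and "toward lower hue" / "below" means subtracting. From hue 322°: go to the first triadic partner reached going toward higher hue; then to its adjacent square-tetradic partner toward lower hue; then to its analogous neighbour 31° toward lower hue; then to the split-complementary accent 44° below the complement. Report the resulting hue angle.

97°

+120° (triadic ↑): 322 + 120 = 442 → 442 − 360 = 82°
−90° (square ↓): 82 − 90 = -8 → -8 + 360 = 352°
−31° (analog 31° ↓): 352 − 31 = 321°
+136° (split-comp 44° ↓): 321 + 136 = 457 → 457 − 360 = 97°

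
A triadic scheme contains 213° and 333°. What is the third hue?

A triad spaces three hues 120° apart.
The full set is {93°, 213°, 333°}.

93°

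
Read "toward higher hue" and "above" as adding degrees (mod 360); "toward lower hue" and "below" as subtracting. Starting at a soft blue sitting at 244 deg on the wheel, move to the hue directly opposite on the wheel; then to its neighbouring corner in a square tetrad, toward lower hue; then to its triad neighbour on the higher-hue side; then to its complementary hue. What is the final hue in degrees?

complement +180°: 244 + 180 = 424 → 424 − 360 = 64°
square ↓ −90°: 64 − 90 = -26 → -26 + 360 = 334°
triadic ↑ +120°: 334 + 120 = 454 → 454 − 360 = 94°
complement +180°: 94 + 180 = 274°

274°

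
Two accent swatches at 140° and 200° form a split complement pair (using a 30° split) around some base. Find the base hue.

350°

The accents sit 30° either side of the complement, so the complement is their short-arc midpoint on the wheel.
Short-arc midpoint of 140° and 200°: 170°.
Base is 180° from the complement: 170 − 180 = -10 → -10 + 360 = 350°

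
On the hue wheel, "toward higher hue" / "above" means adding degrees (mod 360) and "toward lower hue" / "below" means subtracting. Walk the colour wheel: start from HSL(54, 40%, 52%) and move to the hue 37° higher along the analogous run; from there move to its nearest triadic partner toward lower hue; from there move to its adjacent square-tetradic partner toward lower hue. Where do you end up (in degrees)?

241°

+37° (analog 37° ↑): 54 + 37 = 91°
−120° (triadic ↓): 91 − 120 = -29 → -29 + 360 = 331°
−90° (square ↓): 331 − 90 = 241°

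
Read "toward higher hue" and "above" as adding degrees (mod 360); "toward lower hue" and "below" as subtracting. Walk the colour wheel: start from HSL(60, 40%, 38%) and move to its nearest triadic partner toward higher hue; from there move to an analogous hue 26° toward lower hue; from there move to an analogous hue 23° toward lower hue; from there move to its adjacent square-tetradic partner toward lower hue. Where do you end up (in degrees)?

41°

60 + 120 = 180°   (triadic ↑)
180 − 26 = 154°   (analog 26° ↓)
154 − 23 = 131°   (analog 23° ↓)
131 − 90 = 41°   (square ↓)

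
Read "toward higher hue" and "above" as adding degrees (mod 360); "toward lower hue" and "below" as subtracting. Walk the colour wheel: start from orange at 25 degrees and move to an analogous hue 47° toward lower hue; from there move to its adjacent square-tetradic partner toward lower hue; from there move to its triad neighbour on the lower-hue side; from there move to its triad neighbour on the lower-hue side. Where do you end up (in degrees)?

8°

−47° (analog 47° ↓): 25 − 47 = -22 → -22 + 360 = 338°
−90° (square ↓): 338 − 90 = 248°
−120° (triadic ↓): 248 − 120 = 128°
−120° (triadic ↓): 128 − 120 = 8°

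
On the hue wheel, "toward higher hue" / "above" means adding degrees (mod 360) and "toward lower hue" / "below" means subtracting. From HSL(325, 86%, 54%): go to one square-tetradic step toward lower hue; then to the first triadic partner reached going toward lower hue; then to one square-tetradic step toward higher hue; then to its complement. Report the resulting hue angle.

25°

325 − 90 = 235°   (square ↓)
235 − 120 = 115°   (triadic ↓)
115 + 90 = 205°   (square ↑)
205 + 180 = 385 → 385 − 360 = 25°   (complement)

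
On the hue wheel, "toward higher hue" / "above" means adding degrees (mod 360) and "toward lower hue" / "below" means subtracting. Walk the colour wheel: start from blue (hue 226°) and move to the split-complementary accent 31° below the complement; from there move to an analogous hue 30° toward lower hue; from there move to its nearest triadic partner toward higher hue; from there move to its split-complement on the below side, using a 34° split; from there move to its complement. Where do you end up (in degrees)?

split-comp 31° ↓ +149°: 226 + 149 = 375 → 375 − 360 = 15°
analog 30° ↓ −30°: 15 − 30 = -15 → -15 + 360 = 345°
triadic ↑ +120°: 345 + 120 = 465 → 465 − 360 = 105°
split-comp 34° ↓ +146°: 105 + 146 = 251°
complement +180°: 251 + 180 = 431 → 431 − 360 = 71°

71°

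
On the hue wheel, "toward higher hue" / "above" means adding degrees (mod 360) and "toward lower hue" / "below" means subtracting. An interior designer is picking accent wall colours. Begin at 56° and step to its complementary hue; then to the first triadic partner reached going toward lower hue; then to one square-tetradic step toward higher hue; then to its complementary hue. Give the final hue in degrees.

26°

56 + 180 = 236°   (complement)
236 − 120 = 116°   (triadic ↓)
116 + 90 = 206°   (square ↑)
206 + 180 = 386 → 386 − 360 = 26°   (complement)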